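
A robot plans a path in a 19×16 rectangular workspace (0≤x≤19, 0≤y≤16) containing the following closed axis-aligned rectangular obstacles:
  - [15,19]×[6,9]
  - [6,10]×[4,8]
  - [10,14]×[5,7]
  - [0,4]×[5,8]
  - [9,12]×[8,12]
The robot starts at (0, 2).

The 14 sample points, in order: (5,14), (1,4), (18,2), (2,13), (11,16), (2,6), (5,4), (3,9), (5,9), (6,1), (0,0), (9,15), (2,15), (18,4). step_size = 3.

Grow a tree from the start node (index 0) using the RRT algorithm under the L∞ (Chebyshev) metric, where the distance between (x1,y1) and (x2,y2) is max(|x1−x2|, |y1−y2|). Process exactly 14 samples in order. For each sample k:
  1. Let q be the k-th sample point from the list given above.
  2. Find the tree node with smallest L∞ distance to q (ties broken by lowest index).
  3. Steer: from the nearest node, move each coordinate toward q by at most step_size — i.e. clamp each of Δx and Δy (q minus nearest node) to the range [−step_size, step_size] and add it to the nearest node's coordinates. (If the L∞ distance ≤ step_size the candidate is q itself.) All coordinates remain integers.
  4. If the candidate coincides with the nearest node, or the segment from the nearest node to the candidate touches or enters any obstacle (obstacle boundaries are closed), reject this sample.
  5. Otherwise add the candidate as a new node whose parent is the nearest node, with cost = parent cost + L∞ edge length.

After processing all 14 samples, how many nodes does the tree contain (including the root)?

Node count: 6

1. q=(5,14) nearest=0 d=12 new=(3,5) → blocked by [0,4]×[5,8], reject
2. q=(1,4) nearest=0 d=2 new=(1,4) → add node 1 parent=0 cost=2
3. q=(18,2) nearest=1 d=17 new=(4,2) → add node 2 parent=1 cost=5
4. q=(2,13) nearest=1 d=9 new=(2,7) → blocked by [0,4]×[5,8], reject
5. q=(11,16) nearest=1 d=12 new=(4,7) → blocked by [0,4]×[5,8], reject
6. q=(2,6) nearest=1 d=2 new=(2,6) → blocked by [0,4]×[5,8], reject
7. q=(5,4) nearest=2 d=2 new=(5,4) → add node 3 parent=2 cost=7
8. q=(3,9) nearest=1 d=5 new=(3,7) → blocked by [0,4]×[5,8], reject
9. q=(5,9) nearest=1 d=5 new=(4,7) → blocked by [0,4]×[5,8], reject
10. q=(6,1) nearest=2 d=2 new=(6,1) → add node 4 parent=2 cost=7
11. q=(0,0) nearest=0 d=2 new=(0,0) → add node 5 parent=0 cost=2
12. q=(9,15) nearest=1 d=11 new=(4,7) → blocked by [0,4]×[5,8], reject
13. q=(2,15) nearest=1 d=11 new=(2,7) → blocked by [0,4]×[5,8], reject
14. q=(18,4) nearest=4 d=12 new=(9,4) → blocked by [6,10]×[4,8], reject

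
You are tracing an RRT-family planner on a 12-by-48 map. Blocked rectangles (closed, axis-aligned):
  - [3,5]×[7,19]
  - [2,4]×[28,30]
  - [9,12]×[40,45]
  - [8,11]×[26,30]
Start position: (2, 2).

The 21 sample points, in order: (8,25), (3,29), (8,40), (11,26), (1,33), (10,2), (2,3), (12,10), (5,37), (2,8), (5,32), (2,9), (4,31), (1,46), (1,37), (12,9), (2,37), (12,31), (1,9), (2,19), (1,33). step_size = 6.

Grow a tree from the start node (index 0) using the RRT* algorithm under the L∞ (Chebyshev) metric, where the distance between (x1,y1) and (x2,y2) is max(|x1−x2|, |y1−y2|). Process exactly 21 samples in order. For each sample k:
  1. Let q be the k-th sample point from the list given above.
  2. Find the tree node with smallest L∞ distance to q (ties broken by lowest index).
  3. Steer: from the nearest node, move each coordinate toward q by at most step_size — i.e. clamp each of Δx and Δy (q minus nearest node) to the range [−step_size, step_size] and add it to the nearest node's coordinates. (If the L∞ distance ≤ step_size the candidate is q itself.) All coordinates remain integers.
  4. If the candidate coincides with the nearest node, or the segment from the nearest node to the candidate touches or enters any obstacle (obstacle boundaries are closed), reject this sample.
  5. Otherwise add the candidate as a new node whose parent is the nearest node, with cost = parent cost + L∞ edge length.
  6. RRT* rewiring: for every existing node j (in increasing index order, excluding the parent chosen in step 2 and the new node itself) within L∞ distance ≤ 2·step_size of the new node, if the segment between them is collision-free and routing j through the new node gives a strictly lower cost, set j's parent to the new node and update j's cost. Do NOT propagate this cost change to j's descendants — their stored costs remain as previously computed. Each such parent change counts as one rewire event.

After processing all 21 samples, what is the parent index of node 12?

1. q=(8,25) nearest=0 d=23 new=(8,8) → add node 1 parent=0 cost=6
2. q=(3,29) nearest=1 d=21 new=(3,14) → blocked by [3,5]×[7,19], reject
3. q=(8,40) nearest=1 d=32 new=(8,14) → add node 2 parent=1 cost=12
4. q=(11,26) nearest=2 d=12 new=(11,20) → add node 3 parent=2 cost=18
5. q=(1,33) nearest=3 d=13 new=(5,26) → add node 4 parent=3 cost=24
6. q=(10,2) nearest=1 d=6 new=(10,2) → add node 5 parent=1 cost=12
7. q=(2,3) nearest=0 d=1 new=(2,3) → add node 6 parent=0 cost=1; rewire 5→6 (9<12)
8. q=(12,10) nearest=1 d=4 new=(12,10) → add node 7 parent=1 cost=10
9. q=(5,37) nearest=4 d=11 new=(5,32) → add node 8 parent=4 cost=30
10. q=(2,8) nearest=6 d=5 new=(2,8) → add node 9 parent=6 cost=6
11. q=(5,32) nearest=8 d=0 → coincident, reject
12. q=(2,9) nearest=9 d=1 new=(2,9) → add node 10 parent=9 cost=7
13. q=(4,31) nearest=8 d=1 new=(4,31) → add node 11 parent=8 cost=31
14. q=(1,46) nearest=8 d=14 new=(1,38) → add node 12 parent=8 cost=36
15. q=(1,37) nearest=12 d=1 new=(1,37) → add node 13 parent=12 cost=37
16. q=(12,9) nearest=7 d=1 new=(12,9) → add node 14 parent=7 cost=11
17. q=(2,37) nearest=12 d=1 new=(2,37) → add node 15 parent=12 cost=37
18. q=(12,31) nearest=4 d=7 new=(11,31) → blocked by [8,11]×[26,30], reject
19. q=(1,9) nearest=9 d=1 new=(1,9) → add node 16 parent=9 cost=7
20. q=(2,19) nearest=2 d=6 new=(2,19) → blocked by [3,5]×[7,19], reject
21. q=(1,33) nearest=11 d=3 new=(1,33) → add node 17 parent=11 cost=34

Parent of node 12: 8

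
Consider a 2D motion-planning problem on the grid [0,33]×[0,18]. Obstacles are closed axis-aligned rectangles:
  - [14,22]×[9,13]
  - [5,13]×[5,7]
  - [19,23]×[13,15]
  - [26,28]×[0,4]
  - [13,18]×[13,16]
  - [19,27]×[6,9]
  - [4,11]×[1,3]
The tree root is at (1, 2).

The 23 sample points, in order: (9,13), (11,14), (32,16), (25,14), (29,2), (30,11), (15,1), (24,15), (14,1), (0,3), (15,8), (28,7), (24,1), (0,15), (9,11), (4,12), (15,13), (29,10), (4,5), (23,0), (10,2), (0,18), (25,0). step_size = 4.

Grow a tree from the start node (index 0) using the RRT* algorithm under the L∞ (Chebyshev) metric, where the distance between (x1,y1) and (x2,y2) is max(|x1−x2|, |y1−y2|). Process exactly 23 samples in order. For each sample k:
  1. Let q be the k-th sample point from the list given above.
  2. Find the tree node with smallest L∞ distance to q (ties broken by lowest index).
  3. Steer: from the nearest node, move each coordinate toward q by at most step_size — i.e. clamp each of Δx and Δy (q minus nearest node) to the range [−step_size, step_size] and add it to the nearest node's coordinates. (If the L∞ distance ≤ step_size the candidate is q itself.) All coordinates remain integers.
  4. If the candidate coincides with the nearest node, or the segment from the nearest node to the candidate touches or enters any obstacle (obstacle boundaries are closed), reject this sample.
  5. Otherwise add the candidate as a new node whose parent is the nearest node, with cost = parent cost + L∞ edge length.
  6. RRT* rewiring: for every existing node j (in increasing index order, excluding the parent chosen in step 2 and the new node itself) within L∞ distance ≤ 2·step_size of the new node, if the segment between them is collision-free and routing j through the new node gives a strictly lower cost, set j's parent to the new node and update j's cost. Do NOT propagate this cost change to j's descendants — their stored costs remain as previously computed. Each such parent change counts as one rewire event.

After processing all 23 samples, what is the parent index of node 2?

1. q=(9,13) nearest=0 d=11 new=(5,6) → blocked by [5,13]×[5,7], reject
2. q=(11,14) nearest=0 d=12 new=(5,6) → blocked by [5,13]×[5,7], reject
3. q=(32,16) nearest=0 d=31 new=(5,6) → blocked by [5,13]×[5,7], reject
4. q=(25,14) nearest=0 d=24 new=(5,6) → blocked by [5,13]×[5,7], reject
5. q=(29,2) nearest=0 d=28 new=(5,2) → blocked by [4,11]×[1,3], reject
6. q=(30,11) nearest=0 d=29 new=(5,6) → blocked by [5,13]×[5,7], reject
7. q=(15,1) nearest=0 d=14 new=(5,1) → blocked by [4,11]×[1,3], reject
8. q=(24,15) nearest=0 d=23 new=(5,6) → blocked by [5,13]×[5,7], reject
9. q=(14,1) nearest=0 d=13 new=(5,1) → blocked by [4,11]×[1,3], reject
10. q=(0,3) nearest=0 d=1 new=(0,3) → add node 1 parent=0 cost=1
11. q=(15,8) nearest=0 d=14 new=(5,6) → blocked by [5,13]×[5,7], reject
12. q=(28,7) nearest=0 d=27 new=(5,6) → blocked by [5,13]×[5,7], reject
13. q=(24,1) nearest=0 d=23 new=(5,1) → blocked by [4,11]×[1,3], reject
14. q=(0,15) nearest=1 d=12 new=(0,7) → add node 2 parent=1 cost=5
15. q=(9,11) nearest=0 d=9 new=(5,6) → blocked by [5,13]×[5,7], reject
16. q=(4,12) nearest=2 d=5 new=(4,11) → add node 3 parent=2 cost=9
17. q=(15,13) nearest=3 d=11 new=(8,13) → add node 4 parent=3 cost=13
18. q=(29,10) nearest=4 d=21 new=(12,10) → add node 5 parent=4 cost=17
19. q=(4,5) nearest=0 d=3 new=(4,5) → add node 6 parent=0 cost=3
20. q=(23,0) nearest=5 d=11 new=(16,6) → add node 7 parent=5 cost=21
21. q=(10,2) nearest=6 d=6 new=(8,2) → blocked by [4,11]×[1,3], reject
22. q=(0,18) nearest=3 d=7 new=(0,15) → add node 8 parent=3 cost=13
23. q=(25,0) nearest=7 d=9 new=(20,2) → add node 9 parent=7 cost=25

Parent of node 2: 1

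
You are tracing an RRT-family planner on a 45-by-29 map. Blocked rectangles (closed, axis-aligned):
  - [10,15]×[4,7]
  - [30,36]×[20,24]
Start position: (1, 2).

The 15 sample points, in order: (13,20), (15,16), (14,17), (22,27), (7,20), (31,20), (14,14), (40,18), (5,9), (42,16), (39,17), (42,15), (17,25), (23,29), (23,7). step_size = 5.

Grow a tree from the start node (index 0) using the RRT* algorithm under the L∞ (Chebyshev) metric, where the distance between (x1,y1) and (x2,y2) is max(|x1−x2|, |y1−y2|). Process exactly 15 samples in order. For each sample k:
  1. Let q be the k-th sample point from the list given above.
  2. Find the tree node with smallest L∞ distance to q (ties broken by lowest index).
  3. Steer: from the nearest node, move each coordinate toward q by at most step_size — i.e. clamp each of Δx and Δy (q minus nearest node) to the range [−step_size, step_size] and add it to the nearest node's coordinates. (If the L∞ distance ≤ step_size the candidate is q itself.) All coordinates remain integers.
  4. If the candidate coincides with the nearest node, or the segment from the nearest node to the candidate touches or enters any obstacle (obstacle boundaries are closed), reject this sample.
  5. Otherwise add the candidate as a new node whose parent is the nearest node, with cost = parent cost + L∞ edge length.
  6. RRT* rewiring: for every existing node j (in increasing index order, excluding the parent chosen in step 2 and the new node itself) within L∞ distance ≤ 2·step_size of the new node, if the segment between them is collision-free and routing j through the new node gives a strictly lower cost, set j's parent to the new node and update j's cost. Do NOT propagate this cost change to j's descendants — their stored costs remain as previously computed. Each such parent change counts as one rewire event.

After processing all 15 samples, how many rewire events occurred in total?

Rewire events: 2

1. q=(13,20) nearest=0 d=18 new=(6,7) → add node 1 parent=0 cost=5
2. q=(15,16) nearest=1 d=9 new=(11,12) → add node 2 parent=1 cost=10
3. q=(14,17) nearest=2 d=5 new=(14,17) → add node 3 parent=2 cost=15
4. q=(22,27) nearest=3 d=10 new=(19,22) → add node 4 parent=3 cost=20
5. q=(7,20) nearest=3 d=7 new=(9,20) → add node 5 parent=3 cost=20
6. q=(31,20) nearest=4 d=12 new=(24,20) → add node 6 parent=4 cost=25
7. q=(14,14) nearest=2 d=3 new=(14,14) → add node 7 parent=2 cost=13; rewire 5→7 (19<20); rewire 6→7 (23<25)
8. q=(40,18) nearest=6 d=16 new=(29,18) → add node 8 parent=6 cost=28
9. q=(5,9) nearest=1 d=2 new=(5,9) → add node 9 parent=1 cost=7
10. q=(42,16) nearest=8 d=13 new=(34,16) → add node 10 parent=8 cost=33
11. q=(39,17) nearest=10 d=5 new=(39,17) → add node 11 parent=10 cost=38
12. q=(42,15) nearest=11 d=3 new=(42,15) → add node 12 parent=11 cost=41
13. q=(17,25) nearest=4 d=3 new=(17,25) → add node 13 parent=4 cost=23
14. q=(23,29) nearest=13 d=6 new=(22,29) → add node 14 parent=13 cost=28
15. q=(23,7) nearest=7 d=9 new=(19,9) → add node 15 parent=7 cost=18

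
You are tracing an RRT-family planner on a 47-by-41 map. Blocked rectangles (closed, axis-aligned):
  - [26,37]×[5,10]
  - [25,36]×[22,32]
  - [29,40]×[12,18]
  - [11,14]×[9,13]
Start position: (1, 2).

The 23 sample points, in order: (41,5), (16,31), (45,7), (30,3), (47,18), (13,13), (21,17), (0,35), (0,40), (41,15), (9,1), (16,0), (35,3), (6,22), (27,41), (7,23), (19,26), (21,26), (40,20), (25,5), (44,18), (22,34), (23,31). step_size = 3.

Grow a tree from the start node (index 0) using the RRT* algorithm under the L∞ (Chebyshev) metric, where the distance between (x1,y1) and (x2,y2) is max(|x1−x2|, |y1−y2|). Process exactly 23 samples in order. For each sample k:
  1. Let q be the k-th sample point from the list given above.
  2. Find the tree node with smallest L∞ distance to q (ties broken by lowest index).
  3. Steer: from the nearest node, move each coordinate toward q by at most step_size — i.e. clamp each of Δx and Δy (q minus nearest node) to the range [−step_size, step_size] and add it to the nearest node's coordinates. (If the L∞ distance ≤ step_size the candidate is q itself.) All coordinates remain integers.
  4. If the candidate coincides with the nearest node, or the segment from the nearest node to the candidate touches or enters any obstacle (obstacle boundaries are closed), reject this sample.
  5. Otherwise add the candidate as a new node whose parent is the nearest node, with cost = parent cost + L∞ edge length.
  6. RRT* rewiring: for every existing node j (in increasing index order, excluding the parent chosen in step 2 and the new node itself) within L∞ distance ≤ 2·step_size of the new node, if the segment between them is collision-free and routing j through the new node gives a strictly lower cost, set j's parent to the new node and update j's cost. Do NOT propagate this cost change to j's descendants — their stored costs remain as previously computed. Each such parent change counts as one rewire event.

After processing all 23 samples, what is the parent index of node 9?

1. q=(41,5) nearest=0 d=40 new=(4,5) → add node 1 parent=0 cost=3
2. q=(16,31) nearest=1 d=26 new=(7,8) → add node 2 parent=1 cost=6
3. q=(45,7) nearest=2 d=38 new=(10,7) → add node 3 parent=2 cost=9
4. q=(30,3) nearest=3 d=20 new=(13,4) → add node 4 parent=3 cost=12
5. q=(47,18) nearest=4 d=34 new=(16,7) → add node 5 parent=4 cost=15
6. q=(13,13) nearest=2 d=6 new=(10,11) → add node 6 parent=2 cost=9
7. q=(21,17) nearest=5 d=10 new=(19,10) → add node 7 parent=5 cost=18
8. q=(0,35) nearest=6 d=24 new=(7,14) → add node 8 parent=6 cost=12
9. q=(0,40) nearest=8 d=26 new=(4,17) → add node 9 parent=8 cost=15
10. q=(41,15) nearest=7 d=22 new=(22,13) → add node 10 parent=7 cost=21
11. q=(9,1) nearest=4 d=4 new=(10,1) → add node 11 parent=4 cost=15
12. q=(16,0) nearest=4 d=4 new=(16,1) → add node 12 parent=4 cost=15
13. q=(35,3) nearest=10 d=13 new=(25,10) → add node 13 parent=10 cost=24
14. q=(6,22) nearest=9 d=5 new=(6,20) → add node 14 parent=9 cost=18
15. q=(27,41) nearest=14 d=21 new=(9,23) → add node 15 parent=14 cost=21
16. q=(7,23) nearest=15 d=2 new=(7,23) → add node 16 parent=15 cost=23
17. q=(19,26) nearest=15 d=10 new=(12,26) → add node 17 parent=15 cost=24
18. q=(21,26) nearest=17 d=9 new=(15,26) → add node 18 parent=17 cost=27
19. q=(40,20) nearest=13 d=15 new=(28,13) → add node 19 parent=13 cost=27
20. q=(25,5) nearest=13 d=5 new=(25,7) → add node 20 parent=13 cost=27
21. q=(44,18) nearest=19 d=16 new=(31,16) → blocked by [29,40]×[12,18], reject
22. q=(22,34) nearest=18 d=8 new=(18,29) → add node 21 parent=18 cost=30
23. q=(23,31) nearest=21 d=5 new=(21,31) → add node 22 parent=21 cost=33

Parent of node 9: 8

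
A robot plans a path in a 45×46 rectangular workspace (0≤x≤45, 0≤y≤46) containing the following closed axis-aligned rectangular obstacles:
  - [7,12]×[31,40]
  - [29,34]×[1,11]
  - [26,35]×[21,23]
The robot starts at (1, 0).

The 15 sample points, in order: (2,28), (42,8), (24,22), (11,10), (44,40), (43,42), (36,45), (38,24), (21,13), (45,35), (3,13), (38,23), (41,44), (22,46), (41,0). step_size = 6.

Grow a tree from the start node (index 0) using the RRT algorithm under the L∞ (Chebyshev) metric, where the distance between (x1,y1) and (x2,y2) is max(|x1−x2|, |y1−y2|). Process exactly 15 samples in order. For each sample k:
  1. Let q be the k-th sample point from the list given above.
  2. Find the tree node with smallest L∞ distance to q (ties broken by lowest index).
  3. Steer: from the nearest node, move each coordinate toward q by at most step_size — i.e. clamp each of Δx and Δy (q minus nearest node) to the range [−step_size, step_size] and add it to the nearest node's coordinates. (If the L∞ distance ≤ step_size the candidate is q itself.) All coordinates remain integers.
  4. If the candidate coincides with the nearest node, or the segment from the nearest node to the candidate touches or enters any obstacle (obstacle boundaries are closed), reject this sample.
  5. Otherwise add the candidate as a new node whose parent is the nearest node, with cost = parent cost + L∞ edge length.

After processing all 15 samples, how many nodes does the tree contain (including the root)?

Node count: 16

1. q=(2,28) nearest=0 d=28 new=(2,6) → add node 1 parent=0 cost=6
2. q=(42,8) nearest=1 d=40 new=(8,8) → add node 2 parent=1 cost=12
3. q=(24,22) nearest=2 d=16 new=(14,14) → add node 3 parent=2 cost=18
4. q=(11,10) nearest=2 d=3 new=(11,10) → add node 4 parent=2 cost=15
5. q=(44,40) nearest=3 d=30 new=(20,20) → add node 5 parent=3 cost=24
6. q=(43,42) nearest=5 d=23 new=(26,26) → add node 6 parent=5 cost=30
7. q=(36,45) nearest=6 d=19 new=(32,32) → add node 7 parent=6 cost=36
8. q=(38,24) nearest=7 d=8 new=(38,26) → add node 8 parent=7 cost=42
9. q=(21,13) nearest=3 d=7 new=(20,13) → add node 9 parent=3 cost=24
10. q=(45,35) nearest=8 d=9 new=(44,32) → add node 10 parent=8 cost=48
11. q=(3,13) nearest=2 d=5 new=(3,13) → add node 11 parent=2 cost=17
12. q=(38,23) nearest=8 d=3 new=(38,23) → add node 12 parent=8 cost=45
13. q=(41,44) nearest=7 d=12 new=(38,38) → add node 13 parent=7 cost=42
14. q=(22,46) nearest=7 d=14 new=(26,38) → add node 14 parent=7 cost=42
15. q=(41,0) nearest=5 d=21 new=(26,14) → add node 15 parent=5 cost=30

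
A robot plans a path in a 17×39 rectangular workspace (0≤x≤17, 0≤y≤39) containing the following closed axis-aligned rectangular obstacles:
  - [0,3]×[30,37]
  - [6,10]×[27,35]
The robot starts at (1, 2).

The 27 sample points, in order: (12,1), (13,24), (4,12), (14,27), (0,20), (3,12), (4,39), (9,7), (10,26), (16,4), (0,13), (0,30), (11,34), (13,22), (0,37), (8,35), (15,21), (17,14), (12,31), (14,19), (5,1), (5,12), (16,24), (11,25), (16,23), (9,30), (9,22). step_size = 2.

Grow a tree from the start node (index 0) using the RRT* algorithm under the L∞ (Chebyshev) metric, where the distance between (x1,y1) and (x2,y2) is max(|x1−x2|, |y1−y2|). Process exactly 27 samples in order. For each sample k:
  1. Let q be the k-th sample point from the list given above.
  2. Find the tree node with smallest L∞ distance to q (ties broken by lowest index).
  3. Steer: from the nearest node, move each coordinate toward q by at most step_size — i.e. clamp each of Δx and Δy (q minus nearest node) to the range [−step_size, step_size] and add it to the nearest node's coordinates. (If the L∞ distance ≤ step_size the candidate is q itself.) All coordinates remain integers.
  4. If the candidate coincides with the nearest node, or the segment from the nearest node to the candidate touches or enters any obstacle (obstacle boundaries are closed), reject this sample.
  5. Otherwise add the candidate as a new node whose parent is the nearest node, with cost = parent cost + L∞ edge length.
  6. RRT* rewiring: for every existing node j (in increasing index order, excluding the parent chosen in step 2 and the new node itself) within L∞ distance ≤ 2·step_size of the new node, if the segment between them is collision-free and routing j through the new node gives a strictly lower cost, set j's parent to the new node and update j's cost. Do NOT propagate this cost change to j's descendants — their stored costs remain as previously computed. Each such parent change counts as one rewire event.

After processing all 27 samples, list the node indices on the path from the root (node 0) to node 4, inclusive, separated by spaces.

Path: 0 2 3 4

1. q=(12,1) nearest=0 d=11 new=(3,1) → add node 1 parent=0 cost=2
2. q=(13,24) nearest=0 d=22 new=(3,4) → add node 2 parent=0 cost=2
3. q=(4,12) nearest=2 d=8 new=(4,6) → add node 3 parent=2 cost=4
4. q=(14,27) nearest=3 d=21 new=(6,8) → add node 4 parent=3 cost=6
5. q=(0,20) nearest=4 d=12 new=(4,10) → add node 5 parent=4 cost=8
6. q=(3,12) nearest=5 d=2 new=(3,12) → add node 6 parent=5 cost=10
7. q=(4,39) nearest=6 d=27 new=(4,14) → add node 7 parent=6 cost=12
8. q=(9,7) nearest=4 d=3 new=(8,7) → add node 8 parent=4 cost=8
9. q=(10,26) nearest=7 d=12 new=(6,16) → add node 9 parent=7 cost=14
10. q=(16,4) nearest=8 d=8 new=(10,5) → add node 10 parent=8 cost=10
11. q=(0,13) nearest=6 d=3 new=(1,13) → add node 11 parent=6 cost=12
12. q=(0,30) nearest=9 d=14 new=(4,18) → add node 12 parent=9 cost=16
13. q=(11,34) nearest=12 d=16 new=(6,20) → add node 13 parent=12 cost=18
14. q=(13,22) nearest=9 d=7 new=(8,18) → add node 14 parent=9 cost=16
15. q=(0,37) nearest=13 d=17 new=(4,22) → add node 15 parent=13 cost=20
16. q=(8,35) nearest=15 d=13 new=(6,24) → add node 16 parent=15 cost=22
17. q=(15,21) nearest=14 d=7 new=(10,20) → add node 17 parent=14 cost=18
18. q=(17,14) nearest=17 d=7 new=(12,18) → add node 18 parent=17 cost=20
19. q=(12,31) nearest=16 d=7 new=(8,26) → add node 19 parent=16 cost=24
20. q=(14,19) nearest=18 d=2 new=(14,19) → add node 20 parent=18 cost=22
21. q=(5,1) nearest=1 d=2 new=(5,1) → add node 21 parent=1 cost=4
22. q=(5,12) nearest=5 d=2 new=(5,12) → add node 22 parent=5 cost=10
23. q=(16,24) nearest=20 d=5 new=(16,21) → add node 23 parent=20 cost=24
24. q=(11,25) nearest=19 d=3 new=(10,25) → add node 24 parent=19 cost=26
25. q=(16,23) nearest=23 d=2 new=(16,23) → add node 25 parent=23 cost=26
26. q=(9,30) nearest=19 d=4 new=(9,28) → blocked by [6,10]×[27,35], reject
27. q=(9,22) nearest=17 d=2 new=(9,22) → add node 26 parent=17 cost=20; rewire 24→26 (23<26)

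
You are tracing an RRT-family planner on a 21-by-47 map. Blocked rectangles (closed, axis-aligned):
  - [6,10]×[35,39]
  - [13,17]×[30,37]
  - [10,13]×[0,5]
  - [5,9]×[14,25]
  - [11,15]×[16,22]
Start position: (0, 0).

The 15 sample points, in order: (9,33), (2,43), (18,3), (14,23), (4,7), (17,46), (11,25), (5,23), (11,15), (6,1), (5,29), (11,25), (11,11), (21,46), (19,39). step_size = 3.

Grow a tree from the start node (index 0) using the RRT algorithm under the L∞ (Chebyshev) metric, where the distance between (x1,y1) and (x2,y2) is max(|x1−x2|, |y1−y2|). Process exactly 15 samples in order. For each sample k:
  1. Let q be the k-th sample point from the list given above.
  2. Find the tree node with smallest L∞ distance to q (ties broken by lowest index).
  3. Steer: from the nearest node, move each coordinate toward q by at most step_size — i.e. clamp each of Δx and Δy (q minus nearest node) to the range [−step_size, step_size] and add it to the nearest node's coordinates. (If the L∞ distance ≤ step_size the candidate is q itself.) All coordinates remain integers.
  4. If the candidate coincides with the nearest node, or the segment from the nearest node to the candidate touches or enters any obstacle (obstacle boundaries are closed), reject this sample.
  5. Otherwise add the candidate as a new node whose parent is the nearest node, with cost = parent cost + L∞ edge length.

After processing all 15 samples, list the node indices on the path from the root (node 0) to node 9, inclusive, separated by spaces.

Path: 0 1 2 4 6 9

1. q=(9,33) nearest=0 d=33 new=(3,3) → add node 1 parent=0 cost=3
2. q=(2,43) nearest=1 d=40 new=(2,6) → add node 2 parent=1 cost=6
3. q=(18,3) nearest=1 d=15 new=(6,3) → add node 3 parent=1 cost=6
4. q=(14,23) nearest=2 d=17 new=(5,9) → add node 4 parent=2 cost=9
5. q=(4,7) nearest=2 d=2 new=(4,7) → add node 5 parent=2 cost=8
6. q=(17,46) nearest=4 d=37 new=(8,12) → add node 6 parent=4 cost=12
7. q=(11,25) nearest=6 d=13 new=(11,15) → add node 7 parent=6 cost=15
8. q=(5,23) nearest=7 d=8 new=(8,18) → blocked by [5,9]×[14,25], reject
9. q=(11,15) nearest=7 d=0 → coincident, reject
10. q=(6,1) nearest=3 d=2 new=(6,1) → add node 8 parent=3 cost=8
11. q=(5,29) nearest=7 d=14 new=(8,18) → blocked by [5,9]×[14,25], reject
12. q=(11,25) nearest=7 d=10 new=(11,18) → blocked by [11,15]×[16,22], reject
13. q=(11,11) nearest=6 d=3 new=(11,11) → add node 9 parent=6 cost=15
14. q=(21,46) nearest=7 d=31 new=(14,18) → blocked by [11,15]×[16,22], reject
15. q=(19,39) nearest=7 d=24 new=(14,18) → blocked by [11,15]×[16,22], reject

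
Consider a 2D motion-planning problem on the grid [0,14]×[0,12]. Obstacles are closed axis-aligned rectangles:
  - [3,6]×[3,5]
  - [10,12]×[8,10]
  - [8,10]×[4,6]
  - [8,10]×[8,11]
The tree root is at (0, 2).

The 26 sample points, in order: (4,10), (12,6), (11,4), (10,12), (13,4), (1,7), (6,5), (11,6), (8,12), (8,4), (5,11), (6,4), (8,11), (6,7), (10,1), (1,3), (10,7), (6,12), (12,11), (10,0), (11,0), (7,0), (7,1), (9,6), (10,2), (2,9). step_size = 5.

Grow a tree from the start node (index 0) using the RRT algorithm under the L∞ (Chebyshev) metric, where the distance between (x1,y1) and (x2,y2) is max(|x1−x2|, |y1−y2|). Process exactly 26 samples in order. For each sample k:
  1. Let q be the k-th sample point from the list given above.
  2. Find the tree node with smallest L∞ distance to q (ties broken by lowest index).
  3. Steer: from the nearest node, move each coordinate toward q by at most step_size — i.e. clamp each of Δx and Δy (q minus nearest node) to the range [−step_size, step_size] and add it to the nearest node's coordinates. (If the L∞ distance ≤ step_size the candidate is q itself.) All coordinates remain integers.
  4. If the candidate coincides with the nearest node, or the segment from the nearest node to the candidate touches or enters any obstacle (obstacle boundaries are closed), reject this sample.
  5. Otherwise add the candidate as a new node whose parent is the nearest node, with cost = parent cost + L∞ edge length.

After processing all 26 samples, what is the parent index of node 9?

Parent of node 9: 3

1. q=(4,10) nearest=0 d=8 new=(4,7) → add node 1 parent=0 cost=5
2. q=(12,6) nearest=1 d=8 new=(9,6) → blocked by [8,10]×[4,6], reject
3. q=(11,4) nearest=1 d=7 new=(9,4) → blocked by [8,10]×[4,6], reject
4. q=(10,12) nearest=1 d=6 new=(9,12) → blocked by [8,10]×[8,11], reject
5. q=(13,4) nearest=1 d=9 new=(9,4) → blocked by [8,10]×[4,6], reject
6. q=(1,7) nearest=1 d=3 new=(1,7) → add node 2 parent=1 cost=8
7. q=(6,5) nearest=1 d=2 new=(6,5) → blocked by [3,6]×[3,5], reject
8. q=(11,6) nearest=1 d=7 new=(9,6) → blocked by [8,10]×[4,6], reject
9. q=(8,12) nearest=1 d=5 new=(8,12) → add node 3 parent=1 cost=10
10. q=(8,4) nearest=1 d=4 new=(8,4) → blocked by [8,10]×[4,6], reject
11. q=(5,11) nearest=3 d=3 new=(5,11) → add node 4 parent=3 cost=13
12. q=(6,4) nearest=1 d=3 new=(6,4) → blocked by [3,6]×[3,5], reject
13. q=(8,11) nearest=3 d=1 new=(8,11) → blocked by [8,10]×[8,11], reject
14. q=(6,7) nearest=1 d=2 new=(6,7) → add node 5 parent=1 cost=7
15. q=(10,1) nearest=1 d=6 new=(9,2) → blocked by [3,6]×[3,5], reject
16. q=(1,3) nearest=0 d=1 new=(1,3) → add node 6 parent=0 cost=1
17. q=(10,7) nearest=5 d=4 new=(10,7) → add node 7 parent=5 cost=11
18. q=(6,12) nearest=4 d=1 new=(6,12) → add node 8 parent=4 cost=14
19. q=(12,11) nearest=3 d=4 new=(12,11) → add node 9 parent=3 cost=14
20. q=(10,0) nearest=1 d=7 new=(9,2) → blocked by [3,6]×[3,5], reject
21. q=(11,0) nearest=1 d=7 new=(9,2) → blocked by [3,6]×[3,5], reject
22. q=(7,0) nearest=6 d=6 new=(6,0) → add node 10 parent=6 cost=6
23. q=(7,1) nearest=10 d=1 new=(7,1) → add node 11 parent=10 cost=7
24. q=(9,6) nearest=7 d=1 new=(9,6) → blocked by [8,10]×[4,6], reject
25. q=(10,2) nearest=11 d=3 new=(10,2) → add node 12 parent=11 cost=10
26. q=(2,9) nearest=1 d=2 new=(2,9) → add node 13 parent=1 cost=7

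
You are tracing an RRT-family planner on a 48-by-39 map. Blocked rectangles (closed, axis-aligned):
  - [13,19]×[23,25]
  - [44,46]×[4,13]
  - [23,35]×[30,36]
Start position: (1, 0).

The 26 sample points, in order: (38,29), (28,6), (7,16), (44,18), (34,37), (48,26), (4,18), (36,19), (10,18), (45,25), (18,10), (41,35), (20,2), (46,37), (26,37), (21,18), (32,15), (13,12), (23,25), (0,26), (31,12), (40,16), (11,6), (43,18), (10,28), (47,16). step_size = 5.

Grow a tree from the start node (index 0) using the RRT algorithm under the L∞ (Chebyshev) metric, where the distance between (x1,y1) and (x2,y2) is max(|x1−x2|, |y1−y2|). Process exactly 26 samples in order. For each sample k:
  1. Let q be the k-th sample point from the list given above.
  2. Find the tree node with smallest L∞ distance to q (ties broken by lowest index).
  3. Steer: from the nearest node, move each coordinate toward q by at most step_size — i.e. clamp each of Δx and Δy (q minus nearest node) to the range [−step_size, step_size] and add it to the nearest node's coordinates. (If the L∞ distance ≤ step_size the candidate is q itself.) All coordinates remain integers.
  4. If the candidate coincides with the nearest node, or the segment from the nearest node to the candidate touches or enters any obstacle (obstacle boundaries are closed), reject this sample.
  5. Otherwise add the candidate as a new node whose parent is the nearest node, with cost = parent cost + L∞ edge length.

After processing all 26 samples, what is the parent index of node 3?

1. q=(38,29) nearest=0 d=37 new=(6,5) → add node 1 parent=0 cost=5
2. q=(28,6) nearest=1 d=22 new=(11,6) → add node 2 parent=1 cost=10
3. q=(7,16) nearest=2 d=10 new=(7,11) → add node 3 parent=2 cost=15
4. q=(44,18) nearest=2 d=33 new=(16,11) → add node 4 parent=2 cost=15
5. q=(34,37) nearest=4 d=26 new=(21,16) → add node 5 parent=4 cost=20
6. q=(48,26) nearest=5 d=27 new=(26,21) → add node 6 parent=5 cost=25
7. q=(4,18) nearest=3 d=7 new=(4,16) → add node 7 parent=3 cost=20
8. q=(36,19) nearest=6 d=10 new=(31,19) → add node 8 parent=6 cost=30
9. q=(10,18) nearest=7 d=6 new=(9,18) → add node 9 parent=7 cost=25
10. q=(45,25) nearest=8 d=14 new=(36,24) → add node 10 parent=8 cost=35
11. q=(18,10) nearest=4 d=2 new=(18,10) → add node 11 parent=4 cost=17
12. q=(41,35) nearest=10 d=11 new=(41,29) → add node 12 parent=10 cost=40
13. q=(20,2) nearest=11 d=8 new=(20,5) → add node 13 parent=11 cost=22
14. q=(46,37) nearest=12 d=8 new=(46,34) → add node 14 parent=12 cost=45
15. q=(26,37) nearest=10 d=13 new=(31,29) → add node 15 parent=10 cost=40
16. q=(21,18) nearest=5 d=2 new=(21,18) → add node 16 parent=5 cost=22
17. q=(32,15) nearest=8 d=4 new=(32,15) → add node 17 parent=8 cost=34
18. q=(13,12) nearest=4 d=3 new=(13,12) → add node 18 parent=4 cost=18
19. q=(23,25) nearest=6 d=4 new=(23,25) → add node 19 parent=6 cost=29
20. q=(0,26) nearest=9 d=9 new=(4,23) → add node 20 parent=9 cost=30
21. q=(31,12) nearest=17 d=3 new=(31,12) → add node 21 parent=17 cost=37
22. q=(40,16) nearest=10 d=8 new=(40,19) → add node 22 parent=10 cost=40
23. q=(11,6) nearest=2 d=0 → coincident, reject
24. q=(43,18) nearest=22 d=3 new=(43,18) → add node 23 parent=22 cost=43
25. q=(10,28) nearest=20 d=6 new=(9,28) → add node 24 parent=20 cost=35
26. q=(47,16) nearest=23 d=4 new=(47,16) → add node 25 parent=23 cost=47

Parent of node 3: 2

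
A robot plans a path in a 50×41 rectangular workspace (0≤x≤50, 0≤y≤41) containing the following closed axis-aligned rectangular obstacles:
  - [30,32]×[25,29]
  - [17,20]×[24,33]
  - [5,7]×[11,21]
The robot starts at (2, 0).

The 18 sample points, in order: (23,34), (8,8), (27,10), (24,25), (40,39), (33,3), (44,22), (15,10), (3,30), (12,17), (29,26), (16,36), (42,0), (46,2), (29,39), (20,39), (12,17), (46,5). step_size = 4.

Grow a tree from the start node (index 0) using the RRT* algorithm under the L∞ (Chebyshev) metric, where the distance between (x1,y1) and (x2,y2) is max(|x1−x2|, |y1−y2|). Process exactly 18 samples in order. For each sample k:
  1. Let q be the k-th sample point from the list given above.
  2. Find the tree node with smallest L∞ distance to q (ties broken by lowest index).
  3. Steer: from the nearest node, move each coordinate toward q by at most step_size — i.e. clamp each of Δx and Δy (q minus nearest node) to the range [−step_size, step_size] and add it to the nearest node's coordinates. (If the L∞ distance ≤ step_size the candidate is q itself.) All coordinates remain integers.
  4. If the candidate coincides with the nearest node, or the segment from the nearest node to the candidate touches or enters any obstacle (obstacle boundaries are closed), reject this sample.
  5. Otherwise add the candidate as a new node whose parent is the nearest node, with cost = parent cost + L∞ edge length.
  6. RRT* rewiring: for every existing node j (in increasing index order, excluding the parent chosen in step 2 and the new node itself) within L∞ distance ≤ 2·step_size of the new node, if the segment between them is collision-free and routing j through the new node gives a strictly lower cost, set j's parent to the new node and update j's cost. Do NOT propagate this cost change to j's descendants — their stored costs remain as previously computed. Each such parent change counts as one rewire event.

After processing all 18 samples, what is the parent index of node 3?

Parent of node 3: 2

1. q=(23,34) nearest=0 d=34 new=(6,4) → add node 1 parent=0 cost=4
2. q=(8,8) nearest=1 d=4 new=(8,8) → add node 2 parent=1 cost=8
3. q=(27,10) nearest=2 d=19 new=(12,10) → add node 3 parent=2 cost=12
4. q=(24,25) nearest=3 d=15 new=(16,14) → add node 4 parent=3 cost=16
5. q=(40,39) nearest=4 d=25 new=(20,18) → add node 5 parent=4 cost=20
6. q=(33,3) nearest=5 d=15 new=(24,14) → add node 6 parent=5 cost=24
7. q=(44,22) nearest=6 d=20 new=(28,18) → add node 7 parent=6 cost=28
8. q=(15,10) nearest=3 d=3 new=(15,10) → add node 8 parent=3 cost=15
9. q=(3,30) nearest=4 d=16 new=(12,18) → add node 9 parent=4 cost=20
10. q=(12,17) nearest=9 d=1 new=(12,17) → add node 10 parent=9 cost=21
11. q=(29,26) nearest=7 d=8 new=(29,22) → add node 11 parent=7 cost=32
12. q=(16,36) nearest=11 d=14 new=(25,26) → add node 12 parent=11 cost=36
13. q=(42,0) nearest=6 d=18 new=(28,10) → add node 13 parent=6 cost=28
14. q=(46,2) nearest=7 d=18 new=(32,14) → add node 14 parent=7 cost=32
15. q=(29,39) nearest=12 d=13 new=(29,30) → add node 15 parent=12 cost=40
16. q=(20,39) nearest=15 d=9 new=(25,34) → add node 16 parent=15 cost=44
17. q=(12,17) nearest=10 d=0 → coincident, reject
18. q=(46,5) nearest=14 d=14 new=(36,10) → add node 17 parent=14 cost=36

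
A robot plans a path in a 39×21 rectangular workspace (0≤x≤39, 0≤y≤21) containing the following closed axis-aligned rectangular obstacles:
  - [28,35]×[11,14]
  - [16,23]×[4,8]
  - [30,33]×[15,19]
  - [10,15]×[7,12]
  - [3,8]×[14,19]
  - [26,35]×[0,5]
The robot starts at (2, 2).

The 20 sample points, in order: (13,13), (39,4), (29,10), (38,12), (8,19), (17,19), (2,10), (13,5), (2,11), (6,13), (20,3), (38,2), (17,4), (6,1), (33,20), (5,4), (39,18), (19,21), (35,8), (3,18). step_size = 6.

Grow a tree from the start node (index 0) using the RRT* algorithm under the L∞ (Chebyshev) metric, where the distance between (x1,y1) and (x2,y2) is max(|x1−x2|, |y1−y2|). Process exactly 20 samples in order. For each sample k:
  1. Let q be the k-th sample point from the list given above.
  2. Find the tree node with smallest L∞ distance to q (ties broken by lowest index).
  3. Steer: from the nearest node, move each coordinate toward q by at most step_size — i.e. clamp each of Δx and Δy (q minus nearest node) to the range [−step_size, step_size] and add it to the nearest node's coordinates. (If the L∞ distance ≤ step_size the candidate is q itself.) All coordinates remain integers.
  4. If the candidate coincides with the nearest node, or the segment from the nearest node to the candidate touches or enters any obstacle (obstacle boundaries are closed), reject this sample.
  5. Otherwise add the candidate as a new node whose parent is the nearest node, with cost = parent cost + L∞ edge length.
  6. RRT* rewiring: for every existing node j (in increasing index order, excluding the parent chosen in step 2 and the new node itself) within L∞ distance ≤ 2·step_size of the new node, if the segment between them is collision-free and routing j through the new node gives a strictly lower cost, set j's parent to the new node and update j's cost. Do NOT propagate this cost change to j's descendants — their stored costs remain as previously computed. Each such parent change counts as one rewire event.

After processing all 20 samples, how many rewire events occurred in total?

1. q=(13,13) nearest=0 d=11 new=(8,8) → add node 1 parent=0 cost=6
2. q=(39,4) nearest=1 d=31 new=(14,4) → add node 2 parent=1 cost=12
3. q=(29,10) nearest=2 d=15 new=(20,10) → blocked by [16,23]×[4,8], reject
4. q=(38,12) nearest=2 d=24 new=(20,10) → blocked by [16,23]×[4,8], reject
5. q=(8,19) nearest=1 d=11 new=(8,14) → blocked by [3,8]×[14,19], reject
6. q=(17,19) nearest=1 d=11 new=(14,14) → blocked by [10,15]×[7,12], reject
7. q=(2,10) nearest=1 d=6 new=(2,10) → add node 3 parent=1 cost=12
8. q=(13,5) nearest=2 d=1 new=(13,5) → add node 4 parent=2 cost=13
9. q=(2,11) nearest=3 d=1 new=(2,11) → add node 5 parent=3 cost=13
10. q=(6,13) nearest=3 d=4 new=(6,13) → add node 6 parent=3 cost=16
11. q=(20,3) nearest=2 d=6 new=(20,3) → add node 7 parent=2 cost=18
12. q=(38,2) nearest=7 d=18 new=(26,2) → blocked by [26,35]×[0,5], reject
13. q=(17,4) nearest=2 d=3 new=(17,4) → blocked by [16,23]×[4,8], reject
14. q=(6,1) nearest=0 d=4 new=(6,1) → add node 8 parent=0 cost=4; rewire 4→8 (11<13)
15. q=(33,20) nearest=7 d=17 new=(26,9) → blocked by [16,23]×[4,8], reject
16. q=(5,4) nearest=0 d=3 new=(5,4) → add node 9 parent=0 cost=3; rewire 3→9 (9<12); rewire 5→9 (10<13); rewire 6→9 (12<16)
17. q=(39,18) nearest=7 d=19 new=(26,9) → blocked by [16,23]×[4,8], reject
18. q=(19,21) nearest=1 d=13 new=(14,14) → blocked by [10,15]×[7,12], reject
19. q=(35,8) nearest=7 d=15 new=(26,8) → blocked by [16,23]×[4,8], reject
20. q=(3,18) nearest=6 d=5 new=(3,18) → blocked by [3,8]×[14,19], reject

Rewire events: 4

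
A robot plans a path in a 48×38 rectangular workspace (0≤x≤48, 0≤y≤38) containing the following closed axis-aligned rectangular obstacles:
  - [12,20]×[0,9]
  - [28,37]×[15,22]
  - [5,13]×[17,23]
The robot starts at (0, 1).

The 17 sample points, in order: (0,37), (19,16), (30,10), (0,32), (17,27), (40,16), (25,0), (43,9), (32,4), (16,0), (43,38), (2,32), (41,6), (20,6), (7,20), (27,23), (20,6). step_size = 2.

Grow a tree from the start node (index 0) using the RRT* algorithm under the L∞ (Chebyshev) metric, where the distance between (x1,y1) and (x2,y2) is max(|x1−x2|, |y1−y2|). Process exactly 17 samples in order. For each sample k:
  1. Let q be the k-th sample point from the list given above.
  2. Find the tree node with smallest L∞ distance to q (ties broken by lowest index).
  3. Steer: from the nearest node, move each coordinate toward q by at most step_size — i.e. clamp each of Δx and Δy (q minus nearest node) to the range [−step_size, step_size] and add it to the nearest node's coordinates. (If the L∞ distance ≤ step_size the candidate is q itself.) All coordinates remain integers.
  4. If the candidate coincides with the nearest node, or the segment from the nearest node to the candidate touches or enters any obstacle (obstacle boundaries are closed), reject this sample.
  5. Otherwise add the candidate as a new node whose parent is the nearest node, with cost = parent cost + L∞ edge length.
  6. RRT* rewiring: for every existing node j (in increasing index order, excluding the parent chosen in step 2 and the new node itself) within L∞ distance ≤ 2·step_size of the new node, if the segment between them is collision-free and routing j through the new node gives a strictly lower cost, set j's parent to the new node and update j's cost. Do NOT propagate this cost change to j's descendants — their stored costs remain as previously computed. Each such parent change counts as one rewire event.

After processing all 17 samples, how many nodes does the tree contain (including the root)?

1. q=(0,37) nearest=0 d=36 new=(0,3) → add node 1 parent=0 cost=2
2. q=(19,16) nearest=0 d=19 new=(2,3) → add node 2 parent=0 cost=2
3. q=(30,10) nearest=2 d=28 new=(4,5) → add node 3 parent=2 cost=4
4. q=(0,32) nearest=3 d=27 new=(2,7) → add node 4 parent=3 cost=6
5. q=(17,27) nearest=4 d=20 new=(4,9) → add node 5 parent=4 cost=8
6. q=(40,16) nearest=3 d=36 new=(6,7) → add node 6 parent=3 cost=6
7. q=(25,0) nearest=6 d=19 new=(8,5) → add node 7 parent=6 cost=8
8. q=(43,9) nearest=7 d=35 new=(10,7) → add node 8 parent=7 cost=10
9. q=(32,4) nearest=8 d=22 new=(12,5) → blocked by [12,20]×[0,9], reject
10. q=(16,0) nearest=8 d=7 new=(12,5) → blocked by [12,20]×[0,9], reject
11. q=(43,38) nearest=8 d=33 new=(12,9) → blocked by [12,20]×[0,9], reject
12. q=(2,32) nearest=5 d=23 new=(2,11) → add node 9 parent=5 cost=10
13. q=(41,6) nearest=8 d=31 new=(12,6) → blocked by [12,20]×[0,9], reject
14. q=(20,6) nearest=8 d=10 new=(12,6) → blocked by [12,20]×[0,9], reject
15. q=(7,20) nearest=9 d=9 new=(4,13) → add node 10 parent=9 cost=12
16. q=(27,23) nearest=8 d=17 new=(12,9) → blocked by [12,20]×[0,9], reject
17. q=(20,6) nearest=8 d=10 new=(12,6) → blocked by [12,20]×[0,9], reject

Node count: 11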